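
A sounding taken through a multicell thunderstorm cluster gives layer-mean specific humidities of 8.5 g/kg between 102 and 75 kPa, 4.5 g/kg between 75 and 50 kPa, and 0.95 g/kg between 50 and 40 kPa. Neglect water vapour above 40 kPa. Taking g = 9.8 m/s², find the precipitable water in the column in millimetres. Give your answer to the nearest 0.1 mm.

Precipitable water is the column-integrated vapour mass per unit area: PW = (1/g) Σ q̄ Δp, with q in kg/kg and Δp in Pa (1 kg/m² of water = 1 mm).
Layer 102–75 kPa: Δp = 270 hPa = 27000 Pa, q̄ = 0.0085 kg/kg → 0.0085 × 27000 / 9.8 = 23.42 mm
Layer 75–50 kPa: Δp = 250 hPa = 25000 Pa, q̄ = 0.0045 kg/kg → 0.0045 × 25000 / 9.8 = 11.48 mm
Layer 50–40 kPa: Δp = 100 hPa = 10000 Pa, q̄ = 0.00095 kg/kg → 0.00095 × 10000 / 9.8 = 0.97 mm
PW = 23.42 + 11.48 + 0.97 = 35.87 ≈ 35.9 mm.

PW ≈ 35.9 mm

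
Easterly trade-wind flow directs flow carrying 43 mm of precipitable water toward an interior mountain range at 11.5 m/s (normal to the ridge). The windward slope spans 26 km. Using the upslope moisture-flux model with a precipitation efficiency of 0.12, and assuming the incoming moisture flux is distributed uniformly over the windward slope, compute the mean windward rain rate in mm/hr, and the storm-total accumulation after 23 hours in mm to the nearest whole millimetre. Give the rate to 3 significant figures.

Incoming column moisture flux per unit ridge length: F = V × PW = 11.5 × 43 = 494.5 mm·m/s.
Spread over the 26 km slope with efficiency ε = 0.12: R = ε·F/W = 0.12 × 494.5 / 26000 m = 2.282e-03 mm/s.
R = 2.282e-03 × 3600 = 8.22 mm/hr.
Over 23 h: total = 8.22 × 23 = 189.06 ≈ 189 mm.

R ≈ 8.22 mm/hr; total ≈ 189 mm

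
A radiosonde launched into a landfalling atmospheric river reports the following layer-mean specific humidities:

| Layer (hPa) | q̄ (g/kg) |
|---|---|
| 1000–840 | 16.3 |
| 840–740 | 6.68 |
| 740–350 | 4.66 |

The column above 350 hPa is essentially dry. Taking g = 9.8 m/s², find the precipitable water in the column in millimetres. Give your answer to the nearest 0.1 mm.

Precipitable water is the column-integrated vapour mass per unit area: PW = (1/g) Σ q̄ Δp, with q in kg/kg and Δp in Pa (1 kg/m² of water = 1 mm).
Layer 1000–840 hPa: Δp = 160 hPa = 16000 Pa, q̄ = 0.0163 kg/kg → 0.0163 × 16000 / 9.8 = 26.61 mm
Layer 840–740 hPa: Δp = 100 hPa = 10000 Pa, q̄ = 0.00668 kg/kg → 0.00668 × 10000 / 9.8 = 6.82 mm
Layer 740–350 hPa: Δp = 390 hPa = 39000 Pa, q̄ = 0.00466 kg/kg → 0.00466 × 39000 / 9.8 = 18.54 mm
PW = 26.61 + 6.82 + 18.54 = 51.97 ≈ 52.0 mm.

PW ≈ 52.0 mm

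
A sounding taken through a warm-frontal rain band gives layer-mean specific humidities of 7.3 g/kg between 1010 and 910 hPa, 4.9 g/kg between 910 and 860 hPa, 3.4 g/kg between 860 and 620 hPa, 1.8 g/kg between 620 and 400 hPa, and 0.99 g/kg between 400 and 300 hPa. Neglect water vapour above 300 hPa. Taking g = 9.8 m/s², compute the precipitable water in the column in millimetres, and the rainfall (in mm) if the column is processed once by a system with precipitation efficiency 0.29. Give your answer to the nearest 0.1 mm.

Precipitable water is the column-integrated vapour mass per unit area: PW = (1/g) Σ q̄ Δp, with q in kg/kg and Δp in Pa (1 kg/m² of water = 1 mm).
Layer 1010–910 hPa: Δp = 100 hPa = 10000 Pa, q̄ = 0.0073 kg/kg → 0.0073 × 10000 / 9.8 = 7.45 mm
Layer 910–860 hPa: Δp = 50 hPa = 5000 Pa, q̄ = 0.0049 kg/kg → 0.0049 × 5000 / 9.8 = 2.50 mm
Layer 860–620 hPa: Δp = 240 hPa = 24000 Pa, q̄ = 0.0034 kg/kg → 0.0034 × 24000 / 9.8 = 8.33 mm
Layer 620–400 hPa: Δp = 220 hPa = 22000 Pa, q̄ = 0.0018 kg/kg → 0.0018 × 22000 / 9.8 = 4.04 mm
Layer 400–300 hPa: Δp = 100 hPa = 10000 Pa, q̄ = 0.00099 kg/kg → 0.00099 × 10000 / 9.8 = 1.01 mm
PW = 7.45 + 2.50 + 8.33 + 4.04 + 1.01 = 23.33 ≈ 23.3 mm.
Rainfall = ε × PW = 0.29 × 23.3 = 6.8 mm.

PW ≈ 23.3 mm; rainfall ≈ 6.8 mm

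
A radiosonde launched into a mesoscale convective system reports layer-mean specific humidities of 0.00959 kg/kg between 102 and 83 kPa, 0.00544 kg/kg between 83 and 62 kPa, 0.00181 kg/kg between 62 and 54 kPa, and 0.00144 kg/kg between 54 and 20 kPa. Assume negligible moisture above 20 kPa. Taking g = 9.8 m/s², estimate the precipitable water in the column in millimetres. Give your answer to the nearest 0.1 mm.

Precipitable water is the column-integrated vapour mass per unit area: PW = (1/g) Σ q̄ Δp, with q in kg/kg and Δp in Pa (1 kg/m² of water = 1 mm).
Layer 102–83 kPa: Δp = 190 hPa = 19000 Pa, q̄ = 0.00959 kg/kg → 0.00959 × 19000 / 9.8 = 18.59 mm
Layer 83–62 kPa: Δp = 210 hPa = 21000 Pa, q̄ = 0.00544 kg/kg → 0.00544 × 21000 / 9.8 = 11.66 mm
Layer 62–54 kPa: Δp = 80 hPa = 8000 Pa, q̄ = 0.00181 kg/kg → 0.00181 × 8000 / 9.8 = 1.48 mm
Layer 54–20 kPa: Δp = 340 hPa = 34000 Pa, q̄ = 0.00144 kg/kg → 0.00144 × 34000 / 9.8 = 5.00 mm
PW = 18.59 + 11.66 + 1.48 + 5.00 = 36.73 ≈ 36.7 mm.

PW ≈ 36.7 mm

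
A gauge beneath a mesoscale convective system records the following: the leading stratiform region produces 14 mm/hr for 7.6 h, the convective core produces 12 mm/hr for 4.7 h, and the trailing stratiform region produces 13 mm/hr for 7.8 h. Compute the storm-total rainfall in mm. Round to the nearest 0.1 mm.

total ≈ 264.2 mm

Total = Σ Rᵢ Δtᵢ = 14 × 7.6 + 12 × 4.7 + 13 × 7.8
      = 106.4 + 56.4 + 101.4 = 264.2 mm.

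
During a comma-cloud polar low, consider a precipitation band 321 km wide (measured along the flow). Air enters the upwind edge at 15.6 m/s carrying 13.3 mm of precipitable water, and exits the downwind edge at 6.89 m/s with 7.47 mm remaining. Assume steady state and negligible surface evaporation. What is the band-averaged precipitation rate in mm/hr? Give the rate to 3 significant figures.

Column moisture flux per unit crosswind length is F = V × PW.
Inflow: F_in = 15.6 × 13.3 = 207.48 mm·m/s
Outflow: F_out = 6.89 × 7.47 = 51.4683 mm·m/s
Steady-state rate R = (F_in − F_out)/L = (207.48 − 51.4683) / 321000 m = 4.860e-04 mm/s.
R = 4.860e-04 × 3600 = 1.75 mm/hr.

R ≈ 1.75 mm/hr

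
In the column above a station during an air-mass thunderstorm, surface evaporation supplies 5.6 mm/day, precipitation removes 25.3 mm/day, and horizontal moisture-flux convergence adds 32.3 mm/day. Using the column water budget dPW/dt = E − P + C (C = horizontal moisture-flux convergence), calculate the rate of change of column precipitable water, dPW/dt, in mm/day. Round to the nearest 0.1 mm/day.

dPW/dt ≈ 12.6 mm/day

dPW/dt = E − P + C = 5.6 − 25.3 + (32.3) = 12.6 mm/day.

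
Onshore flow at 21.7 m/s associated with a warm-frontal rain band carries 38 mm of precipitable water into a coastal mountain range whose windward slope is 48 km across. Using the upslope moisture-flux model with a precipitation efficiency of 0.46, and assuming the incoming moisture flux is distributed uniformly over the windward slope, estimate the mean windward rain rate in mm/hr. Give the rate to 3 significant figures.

R ≈ 28.4 mm/hr

Incoming column moisture flux per unit ridge length: F = V × PW = 21.7 × 38 = 824.6 mm·m/s.
Spread over the 48 km slope with efficiency ε = 0.46: R = ε·F/W = 0.46 × 824.6 / 48000 m = 7.902e-03 mm/s.
R = 7.902e-03 × 3600 = 28.4 mm/hr.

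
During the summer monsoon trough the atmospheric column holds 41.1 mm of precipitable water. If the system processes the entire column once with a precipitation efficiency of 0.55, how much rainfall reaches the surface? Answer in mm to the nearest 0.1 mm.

rainfall ≈ 22.6 mm

Rainfall = ε × PW = 0.55 × 41.1 = 22.6 mm.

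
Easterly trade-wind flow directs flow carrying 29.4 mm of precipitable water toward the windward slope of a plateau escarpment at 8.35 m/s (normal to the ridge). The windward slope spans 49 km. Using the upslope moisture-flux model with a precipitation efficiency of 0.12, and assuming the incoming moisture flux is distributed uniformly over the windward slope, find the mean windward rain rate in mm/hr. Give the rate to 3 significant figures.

R ≈ 2.16 mm/hr

Incoming column moisture flux per unit ridge length: F = V × PW = 8.35 × 29.4 = 245.49 mm·m/s.
Spread over the 49 km slope with efficiency ε = 0.12: R = ε·F/W = 0.12 × 245.49 / 49000 m = 6.012e-04 mm/s.
R = 6.012e-04 × 3600 = 2.16 mm/hr.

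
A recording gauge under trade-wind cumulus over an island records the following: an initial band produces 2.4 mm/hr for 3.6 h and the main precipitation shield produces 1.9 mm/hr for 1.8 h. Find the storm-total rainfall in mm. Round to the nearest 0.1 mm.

total ≈ 12.1 mm

Total = Σ Rᵢ Δtᵢ = 2.4 × 3.6 + 1.9 × 1.8
      = 8.64 + 3.42 = 12.1 mm.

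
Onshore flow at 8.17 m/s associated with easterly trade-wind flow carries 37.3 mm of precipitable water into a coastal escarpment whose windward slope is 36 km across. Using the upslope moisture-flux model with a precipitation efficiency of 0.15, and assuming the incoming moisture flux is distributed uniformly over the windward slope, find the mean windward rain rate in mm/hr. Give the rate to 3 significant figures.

R ≈ 4.57 mm/hr

Incoming column moisture flux per unit ridge length: F = V × PW = 8.17 × 37.3 = 304.741 mm·m/s.
Spread over the 36 km slope with efficiency ε = 0.15: R = ε·F/W = 0.15 × 304.741 / 36000 m = 1.270e-03 mm/s.
R = 1.270e-03 × 3600 = 4.57 mm/hr.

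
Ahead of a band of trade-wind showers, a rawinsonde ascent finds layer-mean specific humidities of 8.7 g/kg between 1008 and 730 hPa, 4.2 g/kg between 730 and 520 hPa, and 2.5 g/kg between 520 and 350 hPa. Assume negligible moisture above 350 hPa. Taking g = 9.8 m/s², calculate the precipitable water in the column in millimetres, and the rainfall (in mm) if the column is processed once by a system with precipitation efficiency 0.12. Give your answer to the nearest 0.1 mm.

PW ≈ 38.0 mm; rainfall ≈ 4.6 mm

Precipitable water is the column-integrated vapour mass per unit area: PW = (1/g) Σ q̄ Δp, with q in kg/kg and Δp in Pa (1 kg/m² of water = 1 mm).
Layer 1008–730 hPa: Δp = 278 hPa = 27800 Pa, q̄ = 0.0087 kg/kg → 0.0087 × 27800 / 9.8 = 24.68 mm
Layer 730–520 hPa: Δp = 210 hPa = 21000 Pa, q̄ = 0.0042 kg/kg → 0.0042 × 21000 / 9.8 = 9.00 mm
Layer 520–350 hPa: Δp = 170 hPa = 17000 Pa, q̄ = 0.0025 kg/kg → 0.0025 × 17000 / 9.8 = 4.34 mm
PW = 24.68 + 9.00 + 4.34 = 38.02 ≈ 38.0 mm.
Rainfall = ε × PW = 0.12 × 38.0 = 4.6 mm.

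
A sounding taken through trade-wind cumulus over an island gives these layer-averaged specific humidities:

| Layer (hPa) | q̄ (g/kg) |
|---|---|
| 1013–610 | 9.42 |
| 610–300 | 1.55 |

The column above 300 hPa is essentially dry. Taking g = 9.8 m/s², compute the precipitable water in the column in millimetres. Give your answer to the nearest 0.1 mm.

PW ≈ 43.6 mm

Precipitable water is the column-integrated vapour mass per unit area: PW = (1/g) Σ q̄ Δp, with q in kg/kg and Δp in Pa (1 kg/m² of water = 1 mm).
Layer 1013–610 hPa: Δp = 403 hPa = 40300 Pa, q̄ = 0.00942 kg/kg → 0.00942 × 40300 / 9.8 = 38.74 mm
Layer 610–300 hPa: Δp = 310 hPa = 31000 Pa, q̄ = 0.00155 kg/kg → 0.00155 × 31000 / 9.8 = 4.90 mm
PW = 38.74 + 4.90 = 43.64 ≈ 43.6 mm.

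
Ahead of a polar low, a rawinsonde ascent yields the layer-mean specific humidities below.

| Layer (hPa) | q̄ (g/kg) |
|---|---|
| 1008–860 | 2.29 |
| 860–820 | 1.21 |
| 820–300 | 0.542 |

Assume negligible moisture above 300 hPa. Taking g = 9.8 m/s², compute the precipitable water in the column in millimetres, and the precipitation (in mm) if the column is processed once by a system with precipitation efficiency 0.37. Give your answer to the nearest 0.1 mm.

Precipitable water is the column-integrated vapour mass per unit area: PW = (1/g) Σ q̄ Δp, with q in kg/kg and Δp in Pa (1 kg/m² of water = 1 mm).
Layer 1008–860 hPa: Δp = 148 hPa = 14800 Pa, q̄ = 0.00229 kg/kg → 0.00229 × 14800 / 9.8 = 3.46 mm
Layer 860–820 hPa: Δp = 40 hPa = 4000 Pa, q̄ = 0.00121 kg/kg → 0.00121 × 4000 / 9.8 = 0.49 mm
Layer 820–300 hPa: Δp = 520 hPa = 52000 Pa, q̄ = 0.000542 kg/kg → 0.000542 × 52000 / 9.8 = 2.88 mm
PW = 3.46 + 0.49 + 2.88 = 6.83 ≈ 6.8 mm.
Precipitation = ε × PW = 0.37 × 6.8 = 2.5 mm.

PW ≈ 6.8 mm; precipitation ≈ 2.5 mm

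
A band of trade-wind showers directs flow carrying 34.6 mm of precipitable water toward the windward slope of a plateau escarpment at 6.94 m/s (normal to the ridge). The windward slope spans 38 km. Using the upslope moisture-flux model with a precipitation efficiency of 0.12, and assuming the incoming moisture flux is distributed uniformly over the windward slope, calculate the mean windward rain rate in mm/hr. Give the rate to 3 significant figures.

R ≈ 2.73 mm/hr

Incoming column moisture flux per unit ridge length: F = V × PW = 6.94 × 34.6 = 240.124 mm·m/s.
Spread over the 38 km slope with efficiency ε = 0.12: R = ε·F/W = 0.12 × 240.124 / 38000 m = 7.583e-04 mm/s.
R = 7.583e-04 × 3600 = 2.73 mm/hr.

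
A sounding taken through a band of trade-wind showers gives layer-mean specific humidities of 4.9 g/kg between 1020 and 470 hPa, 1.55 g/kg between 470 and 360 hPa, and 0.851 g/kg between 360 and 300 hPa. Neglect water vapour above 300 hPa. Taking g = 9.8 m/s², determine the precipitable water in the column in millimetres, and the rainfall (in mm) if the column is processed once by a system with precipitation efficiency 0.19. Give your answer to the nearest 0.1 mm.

PW ≈ 29.8 mm; rainfall ≈ 5.7 mm

Precipitable water is the column-integrated vapour mass per unit area: PW = (1/g) Σ q̄ Δp, with q in kg/kg and Δp in Pa (1 kg/m² of water = 1 mm).
Layer 1020–470 hPa: Δp = 550 hPa = 55000 Pa, q̄ = 0.0049 kg/kg → 0.0049 × 55000 / 9.8 = 27.50 mm
Layer 470–360 hPa: Δp = 110 hPa = 11000 Pa, q̄ = 0.00155 kg/kg → 0.00155 × 11000 / 9.8 = 1.74 mm
Layer 360–300 hPa: Δp = 60 hPa = 6000 Pa, q̄ = 0.000851 kg/kg → 0.000851 × 6000 / 9.8 = 0.52 mm
PW = 27.50 + 1.74 + 0.52 = 29.76 ≈ 29.8 mm.
Rainfall = ε × PW = 0.19 × 29.8 = 5.7 mm.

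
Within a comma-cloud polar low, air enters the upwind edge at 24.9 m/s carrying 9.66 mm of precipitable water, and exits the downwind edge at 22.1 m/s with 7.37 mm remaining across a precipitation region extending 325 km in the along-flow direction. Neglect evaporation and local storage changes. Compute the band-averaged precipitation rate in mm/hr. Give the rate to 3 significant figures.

Column moisture flux per unit crosswind length is F = V × PW.
Inflow: F_in = 24.9 × 9.66 = 240.534 mm·m/s
Outflow: F_out = 22.1 × 7.37 = 162.877 mm·m/s
Steady-state rate R = (F_in − F_out)/L = (240.534 − 162.877) / 325000 m = 2.389e-04 mm/s.
R = 2.389e-04 × 3600 = 0.860 mm/hr.

R ≈ 0.860 mm/hr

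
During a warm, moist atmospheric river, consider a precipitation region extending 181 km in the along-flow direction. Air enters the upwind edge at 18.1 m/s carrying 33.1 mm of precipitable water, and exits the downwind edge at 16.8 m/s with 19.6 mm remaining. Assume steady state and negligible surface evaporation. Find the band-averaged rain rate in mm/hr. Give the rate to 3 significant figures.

Column moisture flux per unit crosswind length is F = V × PW.
Inflow: F_in = 18.1 × 33.1 = 599.11 mm·m/s
Outflow: F_out = 16.8 × 19.6 = 329.28 mm·m/s
Steady-state rate R = (F_in − F_out)/L = (599.11 − 329.28) / 181000 m = 1.491e-03 mm/s.
R = 1.491e-03 × 3600 = 5.37 mm/hr.

R ≈ 5.37 mm/hr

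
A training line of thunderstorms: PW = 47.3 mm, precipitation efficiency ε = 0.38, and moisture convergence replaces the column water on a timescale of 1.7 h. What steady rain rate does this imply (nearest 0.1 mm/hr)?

Each overturning extracts ε × PW = 0.38 × 47.3 = 17.974 mm.
Rate = ε·PW / τ = 17.974 / 1.7 h = 10.6 mm/hr.

R ≈ 10.6 mm/hr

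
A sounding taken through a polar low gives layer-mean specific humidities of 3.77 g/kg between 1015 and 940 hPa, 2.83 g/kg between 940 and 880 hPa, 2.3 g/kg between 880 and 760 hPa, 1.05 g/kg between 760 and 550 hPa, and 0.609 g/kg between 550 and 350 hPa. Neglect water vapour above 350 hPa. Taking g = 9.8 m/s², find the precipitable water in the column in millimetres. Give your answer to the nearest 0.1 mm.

PW ≈ 10.9 mm

Precipitable water is the column-integrated vapour mass per unit area: PW = (1/g) Σ q̄ Δp, with q in kg/kg and Δp in Pa (1 kg/m² of water = 1 mm).
Layer 1015–940 hPa: Δp = 75 hPa = 7500 Pa, q̄ = 0.00377 kg/kg → 0.00377 × 7500 / 9.8 = 2.89 mm
Layer 940–880 hPa: Δp = 60 hPa = 6000 Pa, q̄ = 0.00283 kg/kg → 0.00283 × 6000 / 9.8 = 1.73 mm
Layer 880–760 hPa: Δp = 120 hPa = 12000 Pa, q̄ = 0.0023 kg/kg → 0.0023 × 12000 / 9.8 = 2.82 mm
Layer 760–550 hPa: Δp = 210 hPa = 21000 Pa, q̄ = 0.00105 kg/kg → 0.00105 × 21000 / 9.8 = 2.25 mm
Layer 550–350 hPa: Δp = 200 hPa = 20000 Pa, q̄ = 0.000609 kg/kg → 0.000609 × 20000 / 9.8 = 1.24 mm
PW = 2.89 + 1.73 + 2.82 + 2.25 + 1.24 = 10.93 ≈ 10.9 mm.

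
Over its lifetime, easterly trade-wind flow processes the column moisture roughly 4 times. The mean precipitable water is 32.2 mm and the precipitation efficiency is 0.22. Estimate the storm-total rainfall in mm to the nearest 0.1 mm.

Each cycle deposits ε × PW = 0.22 × 32.2 = 7.084 mm.
Over 4 cycles: 4 × 7.084 = 28.3 mm.

rainfall ≈ 28.3 mm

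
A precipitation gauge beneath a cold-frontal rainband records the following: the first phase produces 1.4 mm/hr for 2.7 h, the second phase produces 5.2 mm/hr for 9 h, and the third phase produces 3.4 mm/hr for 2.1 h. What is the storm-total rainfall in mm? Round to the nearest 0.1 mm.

total ≈ 57.7 mm

Total = Σ Rᵢ Δtᵢ = 1.4 × 2.7 + 5.2 × 9 + 3.4 × 2.1
      = 3.78 + 46.8 + 7.14 = 57.7 mm.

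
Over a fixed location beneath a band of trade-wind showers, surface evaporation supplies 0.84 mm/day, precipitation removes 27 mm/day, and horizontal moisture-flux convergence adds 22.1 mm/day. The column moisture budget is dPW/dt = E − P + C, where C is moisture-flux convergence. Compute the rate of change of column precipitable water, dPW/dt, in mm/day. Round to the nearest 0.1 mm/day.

dPW/dt = E − P + C = 0.84 − 27 + (22.1) = -4.1 mm/day.

dPW/dt ≈ -4.1 mm/day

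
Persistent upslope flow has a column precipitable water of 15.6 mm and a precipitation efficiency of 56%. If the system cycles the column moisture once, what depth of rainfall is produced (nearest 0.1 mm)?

Rainfall = ε × PW = 0.56 × 15.6 = 8.7 mm.

rainfall ≈ 8.7 mm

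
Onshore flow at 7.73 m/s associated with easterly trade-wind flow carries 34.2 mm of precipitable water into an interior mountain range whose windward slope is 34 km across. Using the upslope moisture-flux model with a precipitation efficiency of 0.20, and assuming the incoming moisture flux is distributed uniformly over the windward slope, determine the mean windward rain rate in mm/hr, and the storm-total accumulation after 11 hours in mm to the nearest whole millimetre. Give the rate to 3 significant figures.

R ≈ 5.60 mm/hr; total ≈ 62 mm

Incoming column moisture flux per unit ridge length: F = V × PW = 7.73 × 34.2 = 264.366 mm·m/s.
Spread over the 34 km slope with efficiency ε = 0.20: R = ε·F/W = 0.20 × 264.366 / 34000 m = 1.555e-03 mm/s.
R = 1.555e-03 × 3600 = 5.60 mm/hr.
Over 11 h: total = 5.60 × 11 = 61.6 ≈ 62 mm.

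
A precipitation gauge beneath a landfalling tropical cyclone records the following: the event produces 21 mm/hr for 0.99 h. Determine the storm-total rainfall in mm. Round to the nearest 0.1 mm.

total ≈ 20.8 mm

Total = Σ Rᵢ Δtᵢ = 21 × 0.99
      = 20.79 = 20.8 mm.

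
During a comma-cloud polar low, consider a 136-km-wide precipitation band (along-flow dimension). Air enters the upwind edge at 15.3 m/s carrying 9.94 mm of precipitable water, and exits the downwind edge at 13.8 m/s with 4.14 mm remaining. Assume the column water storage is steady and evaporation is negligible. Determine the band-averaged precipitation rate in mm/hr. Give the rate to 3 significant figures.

R ≈ 2.51 mm/hr

Column moisture flux per unit crosswind length is F = V × PW.
Inflow: F_in = 15.3 × 9.94 = 152.082 mm·m/s
Outflow: F_out = 13.8 × 4.14 = 57.132 mm·m/s
Steady-state rate R = (F_in − F_out)/L = (152.082 − 57.132) / 136000 m = 6.982e-04 mm/s.
R = 6.982e-04 × 3600 = 2.51 mm/hr.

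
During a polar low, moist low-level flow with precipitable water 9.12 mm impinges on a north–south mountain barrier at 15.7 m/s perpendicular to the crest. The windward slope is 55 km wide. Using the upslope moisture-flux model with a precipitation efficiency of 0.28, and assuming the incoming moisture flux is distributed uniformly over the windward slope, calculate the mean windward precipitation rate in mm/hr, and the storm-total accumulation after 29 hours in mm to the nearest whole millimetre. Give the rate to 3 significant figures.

Incoming column moisture flux per unit ridge length: F = V × PW = 15.7 × 9.12 = 143.184 mm·m/s.
Spread over the 55 km slope with efficiency ε = 0.28: R = ε·F/W = 0.28 × 143.184 / 55000 m = 7.289e-04 mm/s.
R = 7.289e-04 × 3600 = 2.62 mm/hr.
Over 29 h: total = 2.62 × 29 = 75.98 ≈ 76 mm.

R ≈ 2.62 mm/hr; total ≈ 76 mm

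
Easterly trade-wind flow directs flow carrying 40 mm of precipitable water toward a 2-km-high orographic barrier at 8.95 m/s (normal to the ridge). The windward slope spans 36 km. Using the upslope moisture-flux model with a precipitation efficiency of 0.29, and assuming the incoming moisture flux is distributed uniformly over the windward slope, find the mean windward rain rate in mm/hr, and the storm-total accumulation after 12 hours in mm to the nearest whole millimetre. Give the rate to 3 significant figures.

R ≈ 10.4 mm/hr; total ≈ 125 mm

Incoming column moisture flux per unit ridge length: F = V × PW = 8.95 × 40 = 358 mm·m/s.
Spread over the 36 km slope with efficiency ε = 0.29: R = ε·F/W = 0.29 × 358 / 36000 m = 2.884e-03 mm/s.
R = 2.884e-03 × 3600 = 10.4 mm/hr.
Over 12 h: total = 10.4 × 12 = 124.8 ≈ 125 mm.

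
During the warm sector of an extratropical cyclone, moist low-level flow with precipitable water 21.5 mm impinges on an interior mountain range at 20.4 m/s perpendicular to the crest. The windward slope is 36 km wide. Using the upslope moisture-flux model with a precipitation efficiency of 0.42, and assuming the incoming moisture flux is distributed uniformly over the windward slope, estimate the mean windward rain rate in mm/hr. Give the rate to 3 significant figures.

R ≈ 18.4 mm/hr

Incoming column moisture flux per unit ridge length: F = V × PW = 20.4 × 21.5 = 438.6 mm·m/s.
Spread over the 36 km slope with efficiency ε = 0.42: R = ε·F/W = 0.42 × 438.6 / 36000 m = 5.117e-03 mm/s.
R = 5.117e-03 × 3600 = 18.4 mm/hr.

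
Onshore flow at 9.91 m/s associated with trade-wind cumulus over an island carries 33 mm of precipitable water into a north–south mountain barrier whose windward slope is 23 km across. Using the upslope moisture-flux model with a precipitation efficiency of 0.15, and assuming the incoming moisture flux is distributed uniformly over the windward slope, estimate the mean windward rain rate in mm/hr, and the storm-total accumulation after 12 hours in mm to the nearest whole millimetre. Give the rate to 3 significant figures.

R ≈ 7.68 mm/hr; total ≈ 92 mm

Incoming column moisture flux per unit ridge length: F = V × PW = 9.91 × 33 = 327.03 mm·m/s.
Spread over the 23 km slope with efficiency ε = 0.15: R = ε·F/W = 0.15 × 327.03 / 23000 m = 2.133e-03 mm/s.
R = 2.133e-03 × 3600 = 7.68 mm/hr.
Over 12 h: total = 7.68 × 12 = 92.16 ≈ 92 mm.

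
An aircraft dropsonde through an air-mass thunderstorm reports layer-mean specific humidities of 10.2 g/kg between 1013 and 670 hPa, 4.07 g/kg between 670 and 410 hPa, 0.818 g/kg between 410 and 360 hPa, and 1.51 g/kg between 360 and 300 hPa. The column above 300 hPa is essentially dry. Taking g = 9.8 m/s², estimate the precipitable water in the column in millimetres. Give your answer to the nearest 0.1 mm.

Precipitable water is the column-integrated vapour mass per unit area: PW = (1/g) Σ q̄ Δp, with q in kg/kg and Δp in Pa (1 kg/m² of water = 1 mm).
Layer 1013–670 hPa: Δp = 343 hPa = 34300 Pa, q̄ = 0.0102 kg/kg → 0.0102 × 34300 / 9.8 = 35.70 mm
Layer 670–410 hPa: Δp = 260 hPa = 26000 Pa, q̄ = 0.00407 kg/kg → 0.00407 × 26000 / 9.8 = 10.80 mm
Layer 410–360 hPa: Δp = 50 hPa = 5000 Pa, q̄ = 0.000818 kg/kg → 0.000818 × 5000 / 9.8 = 0.42 mm
Layer 360–300 hPa: Δp = 60 hPa = 6000 Pa, q̄ = 0.00151 kg/kg → 0.00151 × 6000 / 9.8 = 0.92 mm
PW = 35.70 + 10.80 + 0.42 + 0.92 = 47.84 ≈ 47.8 mm.

PW ≈ 47.8 mm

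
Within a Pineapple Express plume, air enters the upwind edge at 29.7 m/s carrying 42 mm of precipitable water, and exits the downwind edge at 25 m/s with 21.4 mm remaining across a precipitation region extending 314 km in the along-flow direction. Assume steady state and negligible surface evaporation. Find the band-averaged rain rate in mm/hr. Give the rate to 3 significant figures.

R ≈ 8.17 mm/hr

Column moisture flux per unit crosswind length is F = V × PW.
Inflow: F_in = 29.7 × 42 = 1247.4 mm·m/s
Outflow: F_out = 25 × 21.4 = 535 mm·m/s
Steady-state rate R = (F_in − F_out)/L = (1247.4 − 535) / 314000 m = 2.269e-03 mm/s.
R = 2.269e-03 × 3600 = 8.17 mm/hr.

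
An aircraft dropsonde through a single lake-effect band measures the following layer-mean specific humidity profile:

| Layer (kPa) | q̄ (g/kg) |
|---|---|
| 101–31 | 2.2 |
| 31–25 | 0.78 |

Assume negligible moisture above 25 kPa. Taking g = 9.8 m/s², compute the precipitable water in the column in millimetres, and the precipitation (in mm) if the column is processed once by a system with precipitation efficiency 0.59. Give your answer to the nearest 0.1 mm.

PW ≈ 16.2 mm; precipitation ≈ 9.6 mm

Precipitable water is the column-integrated vapour mass per unit area: PW = (1/g) Σ q̄ Δp, with q in kg/kg and Δp in Pa (1 kg/m² of water = 1 mm).
Layer 101–31 kPa: Δp = 700 hPa = 70000 Pa, q̄ = 0.0022 kg/kg → 0.0022 × 70000 / 9.8 = 15.71 mm
Layer 31–25 kPa: Δp = 60 hPa = 6000 Pa, q̄ = 0.00078 kg/kg → 0.00078 × 6000 / 9.8 = 0.48 mm
PW = 15.71 + 0.48 = 16.19 ≈ 16.2 mm.
Precipitation = ε × PW = 0.59 × 16.2 = 9.6 mm.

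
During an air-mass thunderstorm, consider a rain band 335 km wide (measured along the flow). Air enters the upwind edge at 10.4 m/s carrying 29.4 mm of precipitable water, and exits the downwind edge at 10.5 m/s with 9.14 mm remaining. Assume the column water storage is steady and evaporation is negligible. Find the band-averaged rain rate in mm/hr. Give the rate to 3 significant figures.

Column moisture flux per unit crosswind length is F = V × PW.
Inflow: F_in = 10.4 × 29.4 = 305.76 mm·m/s
Outflow: F_out = 10.5 × 9.14 = 95.97 mm·m/s
Steady-state rate R = (F_in − F_out)/L = (305.76 − 95.97) / 335000 m = 6.262e-04 mm/s.
R = 6.262e-04 × 3600 = 2.25 mm/hr.

R ≈ 2.25 mm/hr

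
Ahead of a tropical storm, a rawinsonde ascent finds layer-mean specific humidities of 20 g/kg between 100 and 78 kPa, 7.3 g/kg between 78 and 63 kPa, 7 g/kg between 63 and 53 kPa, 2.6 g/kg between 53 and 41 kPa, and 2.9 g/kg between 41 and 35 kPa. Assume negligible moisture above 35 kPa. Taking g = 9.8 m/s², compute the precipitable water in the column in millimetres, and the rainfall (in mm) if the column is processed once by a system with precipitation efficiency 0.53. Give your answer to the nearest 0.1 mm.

PW ≈ 68.2 mm; rainfall ≈ 36.1 mm

Precipitable water is the column-integrated vapour mass per unit area: PW = (1/g) Σ q̄ Δp, with q in kg/kg and Δp in Pa (1 kg/m² of water = 1 mm).
Layer 100–78 kPa: Δp = 220 hPa = 22000 Pa, q̄ = 0.02 kg/kg → 0.02 × 22000 / 9.8 = 44.90 mm
Layer 78–63 kPa: Δp = 150 hPa = 15000 Pa, q̄ = 0.0073 kg/kg → 0.0073 × 15000 / 9.8 = 11.17 mm
Layer 63–53 kPa: Δp = 100 hPa = 10000 Pa, q̄ = 0.007 kg/kg → 0.007 × 10000 / 9.8 = 7.14 mm
Layer 53–41 kPa: Δp = 120 hPa = 12000 Pa, q̄ = 0.0026 kg/kg → 0.0026 × 12000 / 9.8 = 3.18 mm
Layer 41–35 kPa: Δp = 60 hPa = 6000 Pa, q̄ = 0.0029 kg/kg → 0.0029 × 6000 / 9.8 = 1.78 mm
PW = 44.90 + 11.17 + 7.14 + 3.18 + 1.78 = 68.17 ≈ 68.2 mm.
Rainfall = ε × PW = 0.53 × 68.2 = 36.1 mm.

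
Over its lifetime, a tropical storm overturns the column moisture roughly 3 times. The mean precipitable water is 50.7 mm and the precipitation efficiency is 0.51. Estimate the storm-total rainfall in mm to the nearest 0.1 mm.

Each cycle deposits ε × PW = 0.51 × 50.7 = 25.857 mm.
Over 3 cycles: 3 × 25.857 = 77.6 mm.

rainfall ≈ 77.6 mm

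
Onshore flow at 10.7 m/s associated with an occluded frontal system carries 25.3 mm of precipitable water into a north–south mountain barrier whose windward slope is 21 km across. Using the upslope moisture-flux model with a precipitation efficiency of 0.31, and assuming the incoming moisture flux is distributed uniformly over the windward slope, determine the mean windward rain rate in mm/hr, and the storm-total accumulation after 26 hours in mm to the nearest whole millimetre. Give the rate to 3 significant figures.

R ≈ 14.4 mm/hr; total ≈ 374 mm

Incoming column moisture flux per unit ridge length: F = V × PW = 10.7 × 25.3 = 270.71 mm·m/s.
Spread over the 21 km slope with efficiency ε = 0.31: R = ε·F/W = 0.31 × 270.71 / 21000 m = 3.996e-03 mm/s.
R = 3.996e-03 × 3600 = 14.4 mm/hr.
Over 26 h: total = 14.4 × 26 = 374.4 ≈ 374 mm.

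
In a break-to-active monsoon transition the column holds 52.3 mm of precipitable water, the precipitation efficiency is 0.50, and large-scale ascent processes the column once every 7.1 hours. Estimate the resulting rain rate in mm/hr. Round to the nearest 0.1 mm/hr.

Each overturning extracts ε × PW = 0.50 × 52.3 = 26.15 mm.
Rate = ε·PW / τ = 26.15 / 7.1 h = 3.7 mm/hr.

R ≈ 3.7 mm/hr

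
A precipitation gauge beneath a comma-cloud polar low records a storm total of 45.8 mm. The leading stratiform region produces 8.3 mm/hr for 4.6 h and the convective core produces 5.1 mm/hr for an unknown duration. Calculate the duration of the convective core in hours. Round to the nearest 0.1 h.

Known phases: 8.3 × 4.6 = 38.18 mm.
Remaining depth = 45.8 − 38.18 = 7.62 mm.
Duration = 7.62 / 5.1 = 1.5 h.

duration ≈ 1.5 h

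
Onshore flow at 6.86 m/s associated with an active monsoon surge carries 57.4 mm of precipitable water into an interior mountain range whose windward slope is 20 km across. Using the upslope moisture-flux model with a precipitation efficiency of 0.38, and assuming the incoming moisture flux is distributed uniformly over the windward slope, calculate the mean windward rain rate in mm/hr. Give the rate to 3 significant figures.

Incoming column moisture flux per unit ridge length: F = V × PW = 6.86 × 57.4 = 393.764 mm·m/s.
Spread over the 20 km slope with efficiency ε = 0.38: R = ε·F/W = 0.38 × 393.764 / 20000 m = 7.482e-03 mm/s.
R = 7.482e-03 × 3600 = 26.9 mm/hr.

R ≈ 26.9 mm/hr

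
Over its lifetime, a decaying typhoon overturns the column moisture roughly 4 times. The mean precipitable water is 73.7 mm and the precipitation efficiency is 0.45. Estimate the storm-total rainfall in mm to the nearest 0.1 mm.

Each cycle deposits ε × PW = 0.45 × 73.7 = 33.165 mm.
Over 4 cycles: 4 × 33.165 = 132.7 mm.

rainfall ≈ 132.7 mm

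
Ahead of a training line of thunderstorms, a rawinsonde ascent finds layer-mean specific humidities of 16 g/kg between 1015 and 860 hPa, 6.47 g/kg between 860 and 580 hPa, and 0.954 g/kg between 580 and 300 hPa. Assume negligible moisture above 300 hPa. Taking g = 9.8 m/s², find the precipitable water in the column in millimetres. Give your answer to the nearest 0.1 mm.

PW ≈ 46.5 mm

Precipitable water is the column-integrated vapour mass per unit area: PW = (1/g) Σ q̄ Δp, with q in kg/kg and Δp in Pa (1 kg/m² of water = 1 mm).
Layer 1015–860 hPa: Δp = 155 hPa = 15500 Pa, q̄ = 0.016 kg/kg → 0.016 × 15500 / 9.8 = 25.31 mm
Layer 860–580 hPa: Δp = 280 hPa = 28000 Pa, q̄ = 0.00647 kg/kg → 0.00647 × 28000 / 9.8 = 18.49 mm
Layer 580–300 hPa: Δp = 280 hPa = 28000 Pa, q̄ = 0.000954 kg/kg → 0.000954 × 28000 / 9.8 = 2.73 mm
PW = 25.31 + 18.49 + 2.73 = 46.53 ≈ 46.5 mm.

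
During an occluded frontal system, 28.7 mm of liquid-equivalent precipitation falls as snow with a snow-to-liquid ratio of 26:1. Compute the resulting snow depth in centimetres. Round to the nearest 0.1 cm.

Snow depth = liquid × ratio = 28.7 mm × 26 = 746.2 mm = 74.6 cm.

snow depth ≈ 74.6 cm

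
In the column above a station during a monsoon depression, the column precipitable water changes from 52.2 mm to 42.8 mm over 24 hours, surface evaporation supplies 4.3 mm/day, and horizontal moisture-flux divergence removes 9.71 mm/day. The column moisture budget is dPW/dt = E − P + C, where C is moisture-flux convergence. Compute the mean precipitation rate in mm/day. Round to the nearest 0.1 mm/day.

P ≈ 4.0 mm/day

dPW/dt = (42.8 − 52.2) mm / (24/24 day) = -9.400 mm/day.
P = E + C − dPW/dt = 4.3 + (-9.71) − (-9.400) = 4.0 mm/day.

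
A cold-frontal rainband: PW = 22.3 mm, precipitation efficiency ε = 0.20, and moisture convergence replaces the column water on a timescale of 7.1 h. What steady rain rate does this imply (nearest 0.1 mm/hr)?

Each overturning extracts ε × PW = 0.20 × 22.3 = 4.46 mm.
Rate = ε·PW / τ = 4.46 / 7.1 h = 0.6 mm/hr.

R ≈ 0.6 mm/hr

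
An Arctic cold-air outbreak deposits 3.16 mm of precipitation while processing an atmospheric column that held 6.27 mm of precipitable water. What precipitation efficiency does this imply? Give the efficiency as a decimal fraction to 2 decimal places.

ε = precipitation / PW = 3.16 / 6.27 = 0.50.

ε ≈ 0.50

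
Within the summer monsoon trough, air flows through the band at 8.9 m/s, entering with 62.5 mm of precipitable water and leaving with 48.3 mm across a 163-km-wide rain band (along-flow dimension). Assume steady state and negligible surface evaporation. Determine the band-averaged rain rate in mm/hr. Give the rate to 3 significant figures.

R ≈ 2.79 mm/hr

Column moisture flux per unit crosswind length is F = V × PW.
Inflow: F_in = 8.9 × 62.5 = 556.25 mm·m/s
Outflow: F_out = 8.9 × 48.3 = 429.87 mm·m/s
Steady-state rate R = (F_in − F_out)/L = (556.25 − 429.87) / 163000 m = 7.753e-04 mm/s.
R = 7.753e-04 × 3600 = 2.79 mm/hr.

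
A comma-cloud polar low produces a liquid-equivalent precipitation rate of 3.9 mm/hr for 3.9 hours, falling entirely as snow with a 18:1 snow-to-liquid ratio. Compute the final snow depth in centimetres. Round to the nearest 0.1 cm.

snow depth ≈ 27.4 cm

Liquid-equivalent depth = 3.9 × 3.9 = 15.21 mm.
Snow depth = 15.21 mm × 18 = 273.78 mm = 27.4 cm.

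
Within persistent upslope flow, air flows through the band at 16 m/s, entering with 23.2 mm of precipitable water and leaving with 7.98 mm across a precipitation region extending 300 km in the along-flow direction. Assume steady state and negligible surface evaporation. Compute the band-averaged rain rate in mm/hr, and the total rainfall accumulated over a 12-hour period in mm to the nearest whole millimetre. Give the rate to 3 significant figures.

Column moisture flux per unit crosswind length is F = V × PW.
Inflow: F_in = 16 × 23.2 = 371.2 mm·m/s
Outflow: F_out = 16 × 7.98 = 127.68 mm·m/s
Steady-state rate R = (F_in − F_out)/L = (371.2 − 127.68) / 300000 m = 8.117e-04 mm/s.
R = 8.117e-04 × 3600 = 2.92 mm/hr.
Over 12 h: total = 2.92 × 12 = 35.04 ≈ 35 mm.

R ≈ 2.92 mm/hr; total ≈ 35 mm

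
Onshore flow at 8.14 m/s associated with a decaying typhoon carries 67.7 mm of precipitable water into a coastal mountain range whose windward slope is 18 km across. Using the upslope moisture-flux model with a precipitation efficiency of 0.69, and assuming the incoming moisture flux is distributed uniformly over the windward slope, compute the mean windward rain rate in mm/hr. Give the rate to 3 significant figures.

Incoming column moisture flux per unit ridge length: F = V × PW = 8.14 × 67.7 = 551.078 mm·m/s.
Spread over the 18 km slope with efficiency ε = 0.69: R = ε·F/W = 0.69 × 551.078 / 18000 m = 2.112e-02 mm/s.
R = 2.112e-02 × 3600 = 76.0 mm/hr.

R ≈ 76.0 mm/hr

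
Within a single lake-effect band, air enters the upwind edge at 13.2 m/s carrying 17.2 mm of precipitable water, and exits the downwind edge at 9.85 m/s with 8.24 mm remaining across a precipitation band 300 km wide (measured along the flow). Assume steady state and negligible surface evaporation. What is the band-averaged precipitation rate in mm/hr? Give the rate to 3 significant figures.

R ≈ 1.75 mm/hr

Column moisture flux per unit crosswind length is F = V × PW.
Inflow: F_in = 13.2 × 17.2 = 227.04 mm·m/s
Outflow: F_out = 9.85 × 8.24 = 81.164 mm·m/s
Steady-state rate R = (F_in − F_out)/L = (227.04 − 81.164) / 300000 m = 4.863e-04 mm/s.
R = 4.863e-04 × 3600 = 1.75 mm/hr.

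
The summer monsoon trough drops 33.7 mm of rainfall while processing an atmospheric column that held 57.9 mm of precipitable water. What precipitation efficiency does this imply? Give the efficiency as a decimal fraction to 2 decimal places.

ε ≈ 0.58

ε = rainfall / PW = 33.7 / 57.9 = 0.58.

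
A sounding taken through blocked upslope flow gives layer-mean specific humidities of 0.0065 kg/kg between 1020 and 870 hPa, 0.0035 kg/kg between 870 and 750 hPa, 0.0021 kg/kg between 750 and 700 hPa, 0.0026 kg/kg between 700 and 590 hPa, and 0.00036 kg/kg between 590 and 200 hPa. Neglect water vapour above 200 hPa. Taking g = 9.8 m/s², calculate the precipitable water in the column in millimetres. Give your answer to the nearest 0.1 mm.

PW ≈ 19.7 mm

Precipitable water is the column-integrated vapour mass per unit area: PW = (1/g) Σ q̄ Δp, with q in kg/kg and Δp in Pa (1 kg/m² of water = 1 mm).
Layer 1020–870 hPa: Δp = 150 hPa = 15000 Pa, q̄ = 0.0065 kg/kg → 0.0065 × 15000 / 9.8 = 9.95 mm
Layer 870–750 hPa: Δp = 120 hPa = 12000 Pa, q̄ = 0.0035 kg/kg → 0.0035 × 12000 / 9.8 = 4.29 mm
Layer 750–700 hPa: Δp = 50 hPa = 5000 Pa, q̄ = 0.0021 kg/kg → 0.0021 × 5000 / 9.8 = 1.07 mm
Layer 700–590 hPa: Δp = 110 hPa = 11000 Pa, q̄ = 0.0026 kg/kg → 0.0026 × 11000 / 9.8 = 2.92 mm
Layer 590–200 hPa: Δp = 390 hPa = 39000 Pa, q̄ = 0.00036 kg/kg → 0.00036 × 39000 / 9.8 = 1.43 mm
PW = 9.95 + 4.29 + 1.07 + 2.92 + 1.43 = 19.66 ≈ 19.7 mm.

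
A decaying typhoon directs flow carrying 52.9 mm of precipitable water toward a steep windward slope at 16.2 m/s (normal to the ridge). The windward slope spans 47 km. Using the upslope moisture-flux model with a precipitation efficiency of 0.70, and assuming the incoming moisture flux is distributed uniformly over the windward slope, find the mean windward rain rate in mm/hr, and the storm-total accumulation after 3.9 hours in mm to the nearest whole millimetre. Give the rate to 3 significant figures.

R ≈ 45.9 mm/hr; total ≈ 179 mm

Incoming column moisture flux per unit ridge length: F = V × PW = 16.2 × 52.9 = 856.98 mm·m/s.
Spread over the 47 km slope with efficiency ε = 0.70: R = ε·F/W = 0.70 × 856.98 / 47000 m = 1.276e-02 mm/s.
R = 1.276e-02 × 3600 = 45.9 mm/hr.
Over 3.9 h: total = 45.9 × 3.9 = 179.01 ≈ 179 mm.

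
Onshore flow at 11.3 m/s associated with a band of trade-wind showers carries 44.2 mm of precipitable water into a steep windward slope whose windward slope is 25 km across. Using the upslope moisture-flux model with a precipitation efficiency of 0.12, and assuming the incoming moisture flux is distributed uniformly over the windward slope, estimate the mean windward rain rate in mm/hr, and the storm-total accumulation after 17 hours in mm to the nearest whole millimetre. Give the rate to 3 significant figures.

R ≈ 8.63 mm/hr; total ≈ 147 mm

Incoming column moisture flux per unit ridge length: F = V × PW = 11.3 × 44.2 = 499.46 mm·m/s.
Spread over the 25 km slope with efficiency ε = 0.12: R = ε·F/W = 0.12 × 499.46 / 25000 m = 2.397e-03 mm/s.
R = 2.397e-03 × 3600 = 8.63 mm/hr.
Over 17 h: total = 8.63 × 17 = 146.71 ≈ 147 mm.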